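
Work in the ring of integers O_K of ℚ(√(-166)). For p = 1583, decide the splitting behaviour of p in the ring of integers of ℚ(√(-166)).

d = -166 ≡ 2 (mod 4), so O_K = ℤ[√-166] and disc(K) = 4d = -664.
Since gcd(1583, -664) = 1 the prime 1583 does not ramify.
Compute (-166/1583) via Euler: 1417^((1583-1)/2) mod 1583 = 1582, so (-166/1583) = -1.
d is a non-residue mod p, hence 1583 remains inert in O_K.

1583 remains inert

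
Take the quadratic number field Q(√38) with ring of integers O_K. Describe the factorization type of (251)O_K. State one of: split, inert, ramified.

Since 38 ≢ 1 mod 4, the ring of integers is ℤ[√38] with discriminant 4·38 = 152.
251 ∤ 152, so 251 is unramified.
Legendre symbol by Euler's criterion: (38/251) ≡ 38^125 ≡ 1 (mod 251), i.e. (38/251) = 1.
(38/251) = 1, so 251 splits.

splits completely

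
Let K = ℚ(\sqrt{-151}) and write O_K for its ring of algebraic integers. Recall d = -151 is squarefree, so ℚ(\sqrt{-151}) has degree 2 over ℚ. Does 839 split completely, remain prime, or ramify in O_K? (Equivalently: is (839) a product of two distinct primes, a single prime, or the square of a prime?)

p splits

d = -151 ≡ 1 (mod 4), so O_K = ℤ[(1+√-151)/2] and disc(K) = d = -151.
Since gcd(839, -151) = 1 the prime 839 does not ramify.
Compute (-151/839) via Euler: 688^((839-1)/2) mod 839 = 1, so (-151/839) = 1.
Legendre symbol 1 ⇒ 839 is split.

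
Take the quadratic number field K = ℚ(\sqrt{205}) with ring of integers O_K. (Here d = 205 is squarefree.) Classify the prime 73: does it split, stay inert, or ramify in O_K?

d = 205 ≡ 1 (mod 4), so O_K = ℤ[(1+√205)/2] and disc(K) = d = 205.
disc(K) = 205 is not divisible by 73; 73 is unramified.
Euler's criterion: 205^36 mod 73 = 72. Thus (205|73) = -1.
(205/73) = -1, so 73 is inert.

73 remains inert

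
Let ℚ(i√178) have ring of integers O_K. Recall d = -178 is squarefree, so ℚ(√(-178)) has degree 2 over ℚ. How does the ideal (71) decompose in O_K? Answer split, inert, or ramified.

remains prime (inert)

Since -178 ≢ 1 mod 4, the ring of integers is ℤ[√-178] with discriminant 4·(-178) = -712.
Since gcd(71, -712) = 1 the prime 71 does not ramify.
(-178/71) = 35^35 mod 71 = 70, giving Legendre symbol -1.
(-178/71) = -1, so 71 is inert.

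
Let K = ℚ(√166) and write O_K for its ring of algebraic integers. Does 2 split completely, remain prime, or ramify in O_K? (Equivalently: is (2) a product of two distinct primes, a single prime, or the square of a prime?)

d = 166 ≡ 2 (mod 4), so O_K = ℤ[√166] and disc(K) = 4d = 664.
disc(K) = 664 = 2·332, so p = 2 is ramified.

ramifies in O_K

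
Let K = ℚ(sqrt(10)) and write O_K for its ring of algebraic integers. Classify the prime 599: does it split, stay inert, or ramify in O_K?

p splits

d = 10 ≡ 2 (mod 4), so O_K = ℤ[√10] and disc(K) = 4d = 40.
disc(K) = 40 is not divisible by 599; 599 is unramified.
Legendre symbol by Euler's criterion: (10/599) ≡ 10^299 ≡ 1 (mod 599), i.e. (10/599) = 1.
Legendre symbol 1 ⇒ 599 is split.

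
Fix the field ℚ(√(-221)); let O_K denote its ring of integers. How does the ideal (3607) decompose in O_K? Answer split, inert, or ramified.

d = -221 ≡ 3 (mod 4), so O_K = ℤ[√-221] and disc(K) = 4d = -884.
Since gcd(3607, -884) = 1 the prime 3607 does not ramify.
Euler's criterion: (-221)^1803 mod 3607 = 3606. Thus (-221|3607) = -1.
Legendre symbol -1 ⇒ 3607 is inert.

inert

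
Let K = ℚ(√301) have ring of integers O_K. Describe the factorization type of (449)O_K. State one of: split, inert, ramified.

Since 301 ≡ 1 mod 4, the ring of integers is ℤ[(1+√301)/2] with discriminant 301.
disc(K) = 301 is not divisible by 449; 449 is unramified.
Compute (301/449) via Euler: 301^((449-1)/2) mod 449 = 448, so (301/449) = -1.
Legendre symbol -1 ⇒ 449 is inert.

inert — (449) stays prime in O_K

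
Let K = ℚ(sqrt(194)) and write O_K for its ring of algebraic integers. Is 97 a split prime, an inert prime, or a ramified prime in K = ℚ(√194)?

ramified

Since 194 ≢ 1 mod 4, the ring of integers is ℤ[√194] with discriminant 4·194 = 776.
97 divides disc(K) = 776, so 97 ramifies.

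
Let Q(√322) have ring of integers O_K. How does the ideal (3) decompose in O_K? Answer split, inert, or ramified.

d = 322 ≡ 2 (mod 4), so O_K = ℤ[√322] and disc(K) = 4d = 1288.
Since gcd(3, 1288) = 1 the prime 3 does not ramify.
Legendre symbol by Euler's criterion: (322/3) ≡ 322^1 ≡ 1 (mod 3), i.e. (322/3) = 1.
(322/3) = 1, so 3 splits.

splits completely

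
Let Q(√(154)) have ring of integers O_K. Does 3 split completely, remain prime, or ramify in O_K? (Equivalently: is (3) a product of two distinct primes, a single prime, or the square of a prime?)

Since 154 ≢ 1 mod 4, the ring of integers is ℤ[√154] with discriminant 4·154 = 616.
Since gcd(3, 616) = 1 the prime 3 does not ramify.
Legendre symbol by Euler's criterion: (154/3) ≡ 154^1 ≡ 1 (mod 3), i.e. (154/3) = 1.
d is a quadratic residue mod p, hence 3 splits in O_K.

split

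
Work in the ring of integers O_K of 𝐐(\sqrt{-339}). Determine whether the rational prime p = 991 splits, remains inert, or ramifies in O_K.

split — (991) = 𝔭₁𝔭₂ with 𝔭₁ ≠ 𝔭₂

Since -339 ≡ 1 mod 4, the ring of integers is ℤ[(1+√-339)/2] with discriminant -339.
991 ∤ -339, so 991 is unramified.
Euler's criterion: (-339)^495 mod 991 = 1. Thus (-339|991) = 1.
Legendre symbol 1 ⇒ 991 is split.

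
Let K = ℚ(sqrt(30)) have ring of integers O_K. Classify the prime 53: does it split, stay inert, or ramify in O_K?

inert — (53) stays prime in O_K

30 mod 4 = 2, hence disc K = 4·30 = 120 and O_K = ℤ[√30].
disc(K) = 120 is not divisible by 53; 53 is unramified.
Compute (30/53) via Euler: 30^((53-1)/2) mod 53 = 52, so (30/53) = -1.
(30/53) = -1, so 53 is inert.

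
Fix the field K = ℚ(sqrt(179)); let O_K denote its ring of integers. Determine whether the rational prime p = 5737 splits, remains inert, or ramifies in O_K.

splits completely

d = 179 ≡ 3 (mod 4), so O_K = ℤ[√179] and disc(K) = 4d = 716.
disc(K) = 716 is not divisible by 5737; 5737 is unramified.
Euler's criterion: 179^2868 mod 5737 = 1. Thus (179|5737) = 1.
d is a quadratic residue mod p, hence 5737 splits in O_K.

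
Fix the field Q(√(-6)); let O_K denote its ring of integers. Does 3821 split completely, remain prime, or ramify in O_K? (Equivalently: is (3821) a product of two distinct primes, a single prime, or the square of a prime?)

split

Since -6 ≢ 1 mod 4, the ring of integers is ℤ[√-6] with discriminant 4·(-6) = -24.
disc(K) = -24 is not divisible by 3821; 3821 is unramified.
(-6/3821) = 3815^1910 mod 3821 = 1, giving Legendre symbol 1.
Legendre symbol 1 ⇒ 3821 is split.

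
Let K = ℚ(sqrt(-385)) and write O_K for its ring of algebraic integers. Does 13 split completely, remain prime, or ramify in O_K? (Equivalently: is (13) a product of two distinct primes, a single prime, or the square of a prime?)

-385 mod 4 = 3, hence disc K = 4·(-385) = -1540 and O_K = ℤ[√-385].
Since gcd(13, -1540) = 1 the prime 13 does not ramify.
Legendre symbol by Euler's criterion: (-385/13) ≡ (-385)^6 ≡ 12 (mod 13), i.e. (-385/13) = -1.
d is a non-residue mod p, hence 13 remains inert in O_K.

13 remains inert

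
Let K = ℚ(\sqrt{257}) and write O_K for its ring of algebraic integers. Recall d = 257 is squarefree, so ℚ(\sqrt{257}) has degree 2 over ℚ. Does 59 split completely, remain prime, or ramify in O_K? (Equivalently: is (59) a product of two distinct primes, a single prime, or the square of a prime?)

Since 257 ≡ 1 mod 4, the ring of integers is ℤ[(1+√257)/2] with discriminant 257.
disc(K) = 257 is not divisible by 59; 59 is unramified.
(257/59) = 21^29 mod 59 = 1, giving Legendre symbol 1.
Legendre symbol 1 ⇒ 59 is split.

p splits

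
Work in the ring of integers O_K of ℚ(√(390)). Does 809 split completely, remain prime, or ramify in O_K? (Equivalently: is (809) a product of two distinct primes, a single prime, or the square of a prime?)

390 mod 4 = 2, hence disc K = 4·390 = 1560 and O_K = ℤ[√390].
disc(K) = 1560 is not divisible by 809; 809 is unramified.
(390/809) = 390^404 mod 809 = 808, giving Legendre symbol -1.
Legendre symbol -1 ⇒ 809 is inert.

remains prime (inert)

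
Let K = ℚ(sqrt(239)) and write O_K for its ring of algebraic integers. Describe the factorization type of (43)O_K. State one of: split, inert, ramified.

Since 239 ≢ 1 mod 4, the ring of integers is ℤ[√239] with discriminant 4·239 = 956.
Since gcd(43, 956) = 1 the prime 43 does not ramify.
(239/43) = 24^21 mod 43 = 1, giving Legendre symbol 1.
d is a quadratic residue mod p, hence 43 splits in O_K.

split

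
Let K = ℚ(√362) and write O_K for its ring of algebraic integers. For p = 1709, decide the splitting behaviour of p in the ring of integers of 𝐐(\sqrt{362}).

inert — (1709) stays prime in O_K

d = 362 ≡ 2 (mod 4), so O_K = ℤ[√362] and disc(K) = 4d = 1448.
disc(K) = 1448 is not divisible by 1709; 1709 is unramified.
Legendre symbol by Euler's criterion: (362/1709) ≡ 362^854 ≡ 1708 (mod 1709), i.e. (362/1709) = -1.
d is a non-residue mod p, hence 1709 remains inert in O_K.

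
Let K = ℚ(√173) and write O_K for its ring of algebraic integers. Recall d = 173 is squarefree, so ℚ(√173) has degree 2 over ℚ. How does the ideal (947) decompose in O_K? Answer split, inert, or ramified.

remains prime (inert)

d = 173 ≡ 1 (mod 4), so O_K = ℤ[(1+√173)/2] and disc(K) = d = 173.
947 ∤ 173, so 947 is unramified.
Euler's criterion: 173^473 mod 947 = 946. Thus (173|947) = -1.
d is a non-residue mod p, hence 947 remains inert in O_K.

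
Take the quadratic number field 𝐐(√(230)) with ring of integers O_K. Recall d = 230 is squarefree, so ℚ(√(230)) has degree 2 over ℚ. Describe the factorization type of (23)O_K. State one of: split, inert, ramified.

ramifies in O_K

230 mod 4 = 2, hence disc K = 4·230 = 920 and O_K = ℤ[√230].
disc(K) = 920 = 23·40, so p = 23 is ramified.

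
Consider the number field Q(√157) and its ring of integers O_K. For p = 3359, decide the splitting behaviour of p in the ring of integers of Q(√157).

Since 157 ≡ 1 mod 4, the ring of integers is ℤ[(1+√157)/2] with discriminant 157.
3359 ∤ 157, so 3359 is unramified.
Compute (157/3359) via Euler: 157^((3359-1)/2) mod 3359 = 3358, so (157/3359) = -1.
(157/3359) = -1, so 3359 is inert.

3359 remains inert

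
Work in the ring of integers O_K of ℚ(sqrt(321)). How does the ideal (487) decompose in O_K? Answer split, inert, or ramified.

p is inert

Since 321 ≡ 1 mod 4, the ring of integers is ℤ[(1+√321)/2] with discriminant 321.
487 ∤ 321, so 487 is unramified.
Legendre symbol by Euler's criterion: (321/487) ≡ 321^243 ≡ 486 (mod 487), i.e. (321/487) = -1.
Legendre symbol -1 ⇒ 487 is inert.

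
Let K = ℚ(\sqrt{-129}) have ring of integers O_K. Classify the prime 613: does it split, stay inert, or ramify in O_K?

d = -129 ≡ 3 (mod 4), so O_K = ℤ[√-129] and disc(K) = 4d = -516.
Since gcd(613, -516) = 1 the prime 613 does not ramify.
Compute (-129/613) via Euler: 484^((613-1)/2) mod 613 = 1, so (-129/613) = 1.
(-129/613) = 1, so 613 splits.

split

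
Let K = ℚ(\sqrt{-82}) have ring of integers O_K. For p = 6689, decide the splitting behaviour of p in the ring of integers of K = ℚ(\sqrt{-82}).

d = -82 ≡ 2 (mod 4), so O_K = ℤ[√-82] and disc(K) = 4d = -328.
disc(K) = -328 is not divisible by 6689; 6689 is unramified.
Euler's criterion: (-82)^3344 mod 6689 = 6688. Thus (-82|6689) = -1.
(-82/6689) = -1, so 6689 is inert.

p is inert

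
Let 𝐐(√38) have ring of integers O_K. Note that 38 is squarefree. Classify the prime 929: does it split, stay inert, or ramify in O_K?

split — (929) = 𝔭₁𝔭₂ with 𝔭₁ ≠ 𝔭₂

Since 38 ≢ 1 mod 4, the ring of integers is ℤ[√38] with discriminant 4·38 = 152.
Since gcd(929, 152) = 1 the prime 929 does not ramify.
(38/929) = 38^464 mod 929 = 1, giving Legendre symbol 1.
(38/929) = 1, so 929 splits.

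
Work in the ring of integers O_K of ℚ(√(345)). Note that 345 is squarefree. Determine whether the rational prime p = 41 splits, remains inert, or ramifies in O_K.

41 remains inert

345 mod 4 = 1, hence disc K = 345 and O_K = ℤ[(1+√345)/2].
Since gcd(41, 345) = 1 the prime 41 does not ramify.
(345/41) = 17^20 mod 41 = 40, giving Legendre symbol -1.
(345/41) = -1, so 41 is inert.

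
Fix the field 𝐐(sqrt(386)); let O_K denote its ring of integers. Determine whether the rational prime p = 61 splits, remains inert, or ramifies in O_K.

split

d = 386 ≡ 2 (mod 4), so O_K = ℤ[√386] and disc(K) = 4d = 1544.
Since gcd(61, 1544) = 1 the prime 61 does not ramify.
(386/61) = 20^30 mod 61 = 1, giving Legendre symbol 1.
Legendre symbol 1 ⇒ 61 is split.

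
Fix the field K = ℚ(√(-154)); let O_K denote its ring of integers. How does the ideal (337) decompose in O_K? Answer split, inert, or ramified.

337 remains inert

d = -154 ≡ 2 (mod 4), so O_K = ℤ[√-154] and disc(K) = 4d = -616.
disc(K) = -616 is not divisible by 337; 337 is unramified.
(-154/337) = 183^168 mod 337 = 336, giving Legendre symbol -1.
Legendre symbol -1 ⇒ 337 is inert.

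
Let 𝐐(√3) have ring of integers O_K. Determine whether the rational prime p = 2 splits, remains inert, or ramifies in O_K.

Since 3 ≢ 1 mod 4, the ring of integers is ℤ[√3] with discriminant 4·3 = 12.
disc(K) = 12 = 2·6, so p = 2 is ramified.

ramified — (2) = 𝔭²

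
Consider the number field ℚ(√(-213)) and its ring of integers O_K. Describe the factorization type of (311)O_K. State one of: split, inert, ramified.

Since -213 ≢ 1 mod 4, the ring of integers is ℤ[√-213] with discriminant 4·(-213) = -852.
disc(K) = -852 is not divisible by 311; 311 is unramified.
Compute (-213/311) via Euler: 98^((311-1)/2) mod 311 = 1, so (-213/311) = 1.
(-213/311) = 1, so 311 splits.

split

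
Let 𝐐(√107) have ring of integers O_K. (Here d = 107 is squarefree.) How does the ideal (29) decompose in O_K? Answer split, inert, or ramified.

split

Since 107 ≢ 1 mod 4, the ring of integers is ℤ[√107] with discriminant 4·107 = 428.
disc(K) = 428 is not divisible by 29; 29 is unramified.
(107/29) = 20^14 mod 29 = 1, giving Legendre symbol 1.
Legendre symbol 1 ⇒ 29 is split.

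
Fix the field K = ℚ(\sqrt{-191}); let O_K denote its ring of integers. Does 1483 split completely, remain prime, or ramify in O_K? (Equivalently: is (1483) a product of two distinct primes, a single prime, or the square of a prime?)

d = -191 ≡ 1 (mod 4), so O_K = ℤ[(1+√-191)/2] and disc(K) = d = -191.
Since gcd(1483, -191) = 1 the prime 1483 does not ramify.
(-191/1483) = 1292^741 mod 1483 = 1482, giving Legendre symbol -1.
Legendre symbol -1 ⇒ 1483 is inert.

inert — (1483) stays prime in O_K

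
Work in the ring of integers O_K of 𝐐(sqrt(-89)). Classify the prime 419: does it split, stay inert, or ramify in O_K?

419 splits in O_K

d = -89 ≡ 3 (mod 4), so O_K = ℤ[√-89] and disc(K) = 4d = -356.
disc(K) = -356 is not divisible by 419; 419 is unramified.
(-89/419) = 330^209 mod 419 = 1, giving Legendre symbol 1.
d is a quadratic residue mod p, hence 419 splits in O_K.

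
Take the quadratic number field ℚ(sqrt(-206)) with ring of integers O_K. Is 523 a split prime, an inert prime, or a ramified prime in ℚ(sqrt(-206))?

523 remains inert

Since -206 ≢ 1 mod 4, the ring of integers is ℤ[√-206] with discriminant 4·(-206) = -824.
Since gcd(523, -824) = 1 the prime 523 does not ramify.
Legendre symbol by Euler's criterion: (-206/523) ≡ (-206)^261 ≡ 522 (mod 523), i.e. (-206/523) = -1.
Legendre symbol -1 ⇒ 523 is inert.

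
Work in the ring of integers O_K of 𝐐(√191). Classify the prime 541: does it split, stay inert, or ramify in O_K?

p is inert

Since 191 ≢ 1 mod 4, the ring of integers is ℤ[√191] with discriminant 4·191 = 764.
541 ∤ 764, so 541 is unramified.
Compute (191/541) via Euler: 191^((541-1)/2) mod 541 = 540, so (191/541) = -1.
(191/541) = -1, so 541 is inert.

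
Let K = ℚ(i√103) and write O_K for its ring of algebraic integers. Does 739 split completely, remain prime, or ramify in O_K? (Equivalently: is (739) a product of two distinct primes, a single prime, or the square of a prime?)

-103 mod 4 = 1, hence disc K = -103 and O_K = ℤ[(1+√-103)/2].
Since gcd(739, -103) = 1 the prime 739 does not ramify.
Legendre symbol by Euler's criterion: (-103/739) ≡ (-103)^369 ≡ 1 (mod 739), i.e. (-103/739) = 1.
d is a quadratic residue mod p, hence 739 splits in O_K.

p splits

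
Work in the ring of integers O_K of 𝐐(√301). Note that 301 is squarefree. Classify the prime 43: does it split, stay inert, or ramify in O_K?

301 mod 4 = 1, hence disc K = 301 and O_K = ℤ[(1+√301)/2].
Ramification test: 43 | 301. The prime 43 ramifies in K.

43 is ramified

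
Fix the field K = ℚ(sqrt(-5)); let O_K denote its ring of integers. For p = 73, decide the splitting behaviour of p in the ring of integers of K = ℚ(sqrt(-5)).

-5 mod 4 = 3, hence disc K = 4·(-5) = -20 and O_K = ℤ[√-5].
73 ∤ -20, so 73 is unramified.
Compute (-5/73) via Euler: 68^((73-1)/2) mod 73 = 72, so (-5/73) = -1.
Legendre symbol -1 ⇒ 73 is inert.

remains prime (inert)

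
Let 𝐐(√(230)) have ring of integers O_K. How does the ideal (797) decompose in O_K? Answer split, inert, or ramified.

230 mod 4 = 2, hence disc K = 4·230 = 920 and O_K = ℤ[√230].
disc(K) = 920 is not divisible by 797; 797 is unramified.
Euler's criterion: 230^398 mod 797 = 796. Thus (230|797) = -1.
(230/797) = -1, so 797 is inert.

inert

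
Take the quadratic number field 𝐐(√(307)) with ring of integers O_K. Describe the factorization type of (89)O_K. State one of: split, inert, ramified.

split — (89) = 𝔭₁𝔭₂ with 𝔭₁ ≠ 𝔭₂

Since 307 ≢ 1 mod 4, the ring of integers is ℤ[√307] with discriminant 4·307 = 1228.
89 ∤ 1228, so 89 is unramified.
Legendre symbol by Euler's criterion: (307/89) ≡ 307^44 ≡ 1 (mod 89), i.e. (307/89) = 1.
d is a quadratic residue mod p, hence 89 splits in O_K.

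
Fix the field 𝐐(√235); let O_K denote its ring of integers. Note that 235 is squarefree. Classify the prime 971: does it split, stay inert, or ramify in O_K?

Since 235 ≢ 1 mod 4, the ring of integers is ℤ[√235] with discriminant 4·235 = 940.
disc(K) = 940 is not divisible by 971; 971 is unramified.
(235/971) = 235^485 mod 971 = 1, giving Legendre symbol 1.
Legendre symbol 1 ⇒ 971 is split.

p splits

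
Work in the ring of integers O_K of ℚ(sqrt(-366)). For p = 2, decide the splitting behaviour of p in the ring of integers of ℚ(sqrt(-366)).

ramifies in O_K

-366 mod 4 = 2, hence disc K = 4·(-366) = -1464 and O_K = ℤ[√-366].
disc(K) = -1464 = 2·(-732), so p = 2 is ramified.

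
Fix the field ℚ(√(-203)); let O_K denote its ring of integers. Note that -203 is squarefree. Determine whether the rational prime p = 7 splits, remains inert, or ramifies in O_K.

7 is ramified

d = -203 ≡ 1 (mod 4), so O_K = ℤ[(1+√-203)/2] and disc(K) = d = -203.
Ramification test: 7 | -203. The prime 7 ramifies in K.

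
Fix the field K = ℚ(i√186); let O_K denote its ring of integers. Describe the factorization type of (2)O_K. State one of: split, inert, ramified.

d = -186 ≡ 2 (mod 4), so O_K = ℤ[√-186] and disc(K) = 4d = -744.
disc(K) = -744 = 2·(-372), so p = 2 is ramified.

ramified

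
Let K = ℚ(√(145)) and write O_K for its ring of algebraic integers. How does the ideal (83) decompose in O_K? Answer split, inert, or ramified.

remains prime (inert)

Since 145 ≡ 1 mod 4, the ring of integers is ℤ[(1+√145)/2] with discriminant 145.
disc(K) = 145 is not divisible by 83; 83 is unramified.
Legendre symbol by Euler's criterion: (145/83) ≡ 145^41 ≡ 82 (mod 83), i.e. (145/83) = -1.
Legendre symbol -1 ⇒ 83 is inert.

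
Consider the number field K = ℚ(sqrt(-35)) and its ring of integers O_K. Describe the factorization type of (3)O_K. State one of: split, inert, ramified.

split

Since -35 ≡ 1 mod 4, the ring of integers is ℤ[(1+√-35)/2] with discriminant -35.
Since gcd(3, -35) = 1 the prime 3 does not ramify.
Legendre symbol by Euler's criterion: (-35/3) ≡ (-35)^1 ≡ 1 (mod 3), i.e. (-35/3) = 1.
d is a quadratic residue mod p, hence 3 splits in O_K.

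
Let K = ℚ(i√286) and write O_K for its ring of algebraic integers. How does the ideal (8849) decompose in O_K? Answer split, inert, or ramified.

Since -286 ≢ 1 mod 4, the ring of integers is ℤ[√-286] with discriminant 4·(-286) = -1144.
Since gcd(8849, -1144) = 1 the prime 8849 does not ramify.
Legendre symbol by Euler's criterion: (-286/8849) ≡ (-286)^4424 ≡ 1 (mod 8849), i.e. (-286/8849) = 1.
Legendre symbol 1 ⇒ 8849 is split.

p splits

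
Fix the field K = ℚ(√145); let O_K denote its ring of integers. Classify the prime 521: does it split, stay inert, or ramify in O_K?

splits completely

d = 145 ≡ 1 (mod 4), so O_K = ℤ[(1+√145)/2] and disc(K) = d = 145.
disc(K) = 145 is not divisible by 521; 521 is unramified.
(145/521) = 145^260 mod 521 = 1, giving Legendre symbol 1.
Legendre symbol 1 ⇒ 521 is split.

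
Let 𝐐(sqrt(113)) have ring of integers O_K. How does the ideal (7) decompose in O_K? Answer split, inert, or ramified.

7 splits in O_K

Since 113 ≡ 1 mod 4, the ring of integers is ℤ[(1+√113)/2] with discriminant 113.
7 ∤ 113, so 7 is unramified.
Compute (113/7) via Euler: 1^((7-1)/2) mod 7 = 1, so (113/7) = 1.
d is a quadratic residue mod p, hence 7 splits in O_K.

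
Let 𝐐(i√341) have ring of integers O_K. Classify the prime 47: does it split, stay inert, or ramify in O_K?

d = -341 ≡ 3 (mod 4), so O_K = ℤ[√-341] and disc(K) = 4d = -1364.
47 ∤ -1364, so 47 is unramified.
Legendre symbol by Euler's criterion: (-341/47) ≡ (-341)^23 ≡ 46 (mod 47), i.e. (-341/47) = -1.
Legendre symbol -1 ⇒ 47 is inert.

inert — (47) stays prime in O_K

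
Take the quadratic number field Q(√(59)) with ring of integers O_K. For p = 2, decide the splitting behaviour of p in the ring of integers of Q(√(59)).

2 is ramified

Since 59 ≢ 1 mod 4, the ring of integers is ℤ[√59] with discriminant 4·59 = 236.
Ramification test: 2 | 236. The prime 2 ramifies in K.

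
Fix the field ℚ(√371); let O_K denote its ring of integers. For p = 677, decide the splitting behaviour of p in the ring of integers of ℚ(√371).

677 splits in O_K

Since 371 ≢ 1 mod 4, the ring of integers is ℤ[√371] with discriminant 4·371 = 1484.
disc(K) = 1484 is not divisible by 677; 677 is unramified.
Euler's criterion: 371^338 mod 677 = 1. Thus (371|677) = 1.
Legendre symbol 1 ⇒ 677 is split.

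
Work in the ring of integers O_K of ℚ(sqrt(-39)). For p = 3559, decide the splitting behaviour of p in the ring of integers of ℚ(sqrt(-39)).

-39 mod 4 = 1, hence disc K = -39 and O_K = ℤ[(1+√-39)/2].
disc(K) = -39 is not divisible by 3559; 3559 is unramified.
Compute (-39/3559) via Euler: 3520^((3559-1)/2) mod 3559 = 1, so (-39/3559) = 1.
d is a quadratic residue mod p, hence 3559 splits in O_K.

splits completely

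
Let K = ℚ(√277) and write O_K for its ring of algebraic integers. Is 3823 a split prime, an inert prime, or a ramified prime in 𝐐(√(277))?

p splits

277 mod 4 = 1, hence disc K = 277 and O_K = ℤ[(1+√277)/2].
3823 ∤ 277, so 3823 is unramified.
Compute (277/3823) via Euler: 277^((3823-1)/2) mod 3823 = 1, so (277/3823) = 1.
Legendre symbol 1 ⇒ 3823 is split.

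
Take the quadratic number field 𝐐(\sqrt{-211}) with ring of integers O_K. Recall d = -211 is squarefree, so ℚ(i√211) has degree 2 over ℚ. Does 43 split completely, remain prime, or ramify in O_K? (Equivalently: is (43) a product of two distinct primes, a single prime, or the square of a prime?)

-211 mod 4 = 1, hence disc K = -211 and O_K = ℤ[(1+√-211)/2].
Since gcd(43, -211) = 1 the prime 43 does not ramify.
(-211/43) = 4^21 mod 43 = 1, giving Legendre symbol 1.
(-211/43) = 1, so 43 splits.

split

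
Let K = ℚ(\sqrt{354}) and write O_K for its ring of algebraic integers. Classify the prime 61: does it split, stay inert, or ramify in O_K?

split

354 mod 4 = 2, hence disc K = 4·354 = 1416 and O_K = ℤ[√354].
disc(K) = 1416 is not divisible by 61; 61 is unramified.
(354/61) = 49^30 mod 61 = 1, giving Legendre symbol 1.
d is a quadratic residue mod p, hence 61 splits in O_K.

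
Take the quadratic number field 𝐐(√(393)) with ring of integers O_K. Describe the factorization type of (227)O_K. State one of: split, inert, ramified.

Since 393 ≡ 1 mod 4, the ring of integers is ℤ[(1+√393)/2] with discriminant 393.
227 ∤ 393, so 227 is unramified.
Compute (393/227) via Euler: 166^((227-1)/2) mod 227 = 1, so (393/227) = 1.
(393/227) = 1, so 227 splits.

p splits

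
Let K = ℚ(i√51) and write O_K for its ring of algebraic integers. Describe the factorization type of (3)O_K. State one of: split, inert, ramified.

p ramifies

d = -51 ≡ 1 (mod 4), so O_K = ℤ[(1+√-51)/2] and disc(K) = d = -51.
3 divides disc(K) = -51, so 3 ramifies.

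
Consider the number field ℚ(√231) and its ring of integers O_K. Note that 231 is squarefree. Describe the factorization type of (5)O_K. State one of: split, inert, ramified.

Since 231 ≢ 1 mod 4, the ring of integers is ℤ[√231] with discriminant 4·231 = 924.
5 ∤ 924, so 5 is unramified.
Compute (231/5) via Euler: 1^((5-1)/2) mod 5 = 1, so (231/5) = 1.
Legendre symbol 1 ⇒ 5 is split.

splits completely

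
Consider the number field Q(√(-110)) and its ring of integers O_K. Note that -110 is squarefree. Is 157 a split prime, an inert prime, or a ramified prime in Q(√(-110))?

d = -110 ≡ 2 (mod 4), so O_K = ℤ[√-110] and disc(K) = 4d = -440.
disc(K) = -440 is not divisible by 157; 157 is unramified.
Compute (-110/157) via Euler: 47^((157-1)/2) mod 157 = 1, so (-110/157) = 1.
d is a quadratic residue mod p, hence 157 splits in O_K.

split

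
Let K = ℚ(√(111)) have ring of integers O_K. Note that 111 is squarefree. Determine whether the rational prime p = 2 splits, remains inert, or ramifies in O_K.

111 mod 4 = 3, hence disc K = 4·111 = 444 and O_K = ℤ[√111].
Ramification test: 2 | 444. The prime 2 ramifies in K.

p ramifies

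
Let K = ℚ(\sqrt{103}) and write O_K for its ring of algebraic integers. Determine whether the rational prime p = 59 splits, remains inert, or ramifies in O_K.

d = 103 ≡ 3 (mod 4), so O_K = ℤ[√103] and disc(K) = 4d = 412.
Since gcd(59, 412) = 1 the prime 59 does not ramify.
(103/59) = 44^29 mod 59 = 58, giving Legendre symbol -1.
d is a non-residue mod p, hence 59 remains inert in O_K.

inert — (59) stays prime in O_K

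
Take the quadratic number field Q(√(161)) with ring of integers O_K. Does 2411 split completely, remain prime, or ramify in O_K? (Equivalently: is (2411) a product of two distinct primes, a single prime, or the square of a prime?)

d = 161 ≡ 1 (mod 4), so O_K = ℤ[(1+√161)/2] and disc(K) = d = 161.
2411 ∤ 161, so 2411 is unramified.
(161/2411) = 161^1205 mod 2411 = 1, giving Legendre symbol 1.
Legendre symbol 1 ⇒ 2411 is split.

split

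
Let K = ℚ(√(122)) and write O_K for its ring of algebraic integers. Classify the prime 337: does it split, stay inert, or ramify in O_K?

p is inert

Since 122 ≢ 1 mod 4, the ring of integers is ℤ[√122] with discriminant 4·122 = 488.
Since gcd(337, 488) = 1 the prime 337 does not ramify.
Compute (122/337) via Euler: 122^((337-1)/2) mod 337 = 336, so (122/337) = -1.
Legendre symbol -1 ⇒ 337 is inert.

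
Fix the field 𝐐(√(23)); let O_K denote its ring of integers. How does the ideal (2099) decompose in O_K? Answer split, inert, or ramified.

d = 23 ≡ 3 (mod 4), so O_K = ℤ[√23] and disc(K) = 4d = 92.
2099 ∤ 92, so 2099 is unramified.
Compute (23/2099) via Euler: 23^((2099-1)/2) mod 2099 = 2098, so (23/2099) = -1.
(23/2099) = -1, so 2099 is inert.

p is inert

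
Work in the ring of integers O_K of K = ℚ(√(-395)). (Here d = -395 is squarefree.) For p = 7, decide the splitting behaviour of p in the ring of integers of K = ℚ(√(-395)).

d = -395 ≡ 1 (mod 4), so O_K = ℤ[(1+√-395)/2] and disc(K) = d = -395.
7 ∤ -395, so 7 is unramified.
Compute (-395/7) via Euler: 4^((7-1)/2) mod 7 = 1, so (-395/7) = 1.
(-395/7) = 1, so 7 splits.

7 splits in O_K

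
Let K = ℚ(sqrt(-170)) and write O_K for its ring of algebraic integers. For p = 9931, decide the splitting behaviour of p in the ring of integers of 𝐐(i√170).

inert

-170 mod 4 = 2, hence disc K = 4·(-170) = -680 and O_K = ℤ[√-170].
9931 ∤ -680, so 9931 is unramified.
Legendre symbol by Euler's criterion: (-170/9931) ≡ (-170)^4965 ≡ 9930 (mod 9931), i.e. (-170/9931) = -1.
(-170/9931) = -1, so 9931 is inert.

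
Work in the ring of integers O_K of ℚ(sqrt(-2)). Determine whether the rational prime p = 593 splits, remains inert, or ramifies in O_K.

d = -2 ≡ 2 (mod 4), so O_K = ℤ[√-2] and disc(K) = 4d = -8.
disc(K) = -8 is not divisible by 593; 593 is unramified.
Legendre symbol by Euler's criterion: (-2/593) ≡ (-2)^296 ≡ 1 (mod 593), i.e. (-2/593) = 1.
(-2/593) = 1, so 593 splits.

split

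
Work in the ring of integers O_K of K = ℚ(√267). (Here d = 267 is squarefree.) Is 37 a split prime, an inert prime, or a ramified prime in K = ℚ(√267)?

d = 267 ≡ 3 (mod 4), so O_K = ℤ[√267] and disc(K) = 4d = 1068.
disc(K) = 1068 is not divisible by 37; 37 is unramified.
Legendre symbol by Euler's criterion: (267/37) ≡ 267^18 ≡ 36 (mod 37), i.e. (267/37) = -1.
(267/37) = -1, so 37 is inert.

37 remains inert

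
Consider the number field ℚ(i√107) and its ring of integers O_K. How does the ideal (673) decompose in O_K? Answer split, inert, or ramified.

673 remains inert

Since -107 ≡ 1 mod 4, the ring of integers is ℤ[(1+√-107)/2] with discriminant -107.
disc(K) = -107 is not divisible by 673; 673 is unramified.
(-107/673) = 566^336 mod 673 = 672, giving Legendre symbol -1.
(-107/673) = -1, so 673 is inert.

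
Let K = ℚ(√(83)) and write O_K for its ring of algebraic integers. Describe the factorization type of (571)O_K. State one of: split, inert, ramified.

d = 83 ≡ 3 (mod 4), so O_K = ℤ[√83] and disc(K) = 4d = 332.
disc(K) = 332 is not divisible by 571; 571 is unramified.
Legendre symbol by Euler's criterion: (83/571) ≡ 83^285 ≡ 1 (mod 571), i.e. (83/571) = 1.
d is a quadratic residue mod p, hence 571 splits in O_K.

split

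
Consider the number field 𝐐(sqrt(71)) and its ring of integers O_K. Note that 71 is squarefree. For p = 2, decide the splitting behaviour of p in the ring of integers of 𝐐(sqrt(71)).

Since 71 ≢ 1 mod 4, the ring of integers is ℤ[√71] with discriminant 4·71 = 284.
disc(K) = 284 = 2·142, so p = 2 is ramified.

ramified — (2) = 𝔭²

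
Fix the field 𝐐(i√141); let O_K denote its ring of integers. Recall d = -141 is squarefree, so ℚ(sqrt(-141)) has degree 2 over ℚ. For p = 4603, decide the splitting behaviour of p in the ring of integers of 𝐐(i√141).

split

Since -141 ≢ 1 mod 4, the ring of integers is ℤ[√-141] with discriminant 4·(-141) = -564.
Since gcd(4603, -564) = 1 the prime 4603 does not ramify.
(-141/4603) = 4462^2301 mod 4603 = 1, giving Legendre symbol 1.
(-141/4603) = 1, so 4603 splits.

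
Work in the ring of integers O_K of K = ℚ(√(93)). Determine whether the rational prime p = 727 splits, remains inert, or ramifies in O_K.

split — (727) = 𝔭₁𝔭₂ with 𝔭₁ ≠ 𝔭₂

Since 93 ≡ 1 mod 4, the ring of integers is ℤ[(1+√93)/2] with discriminant 93.
727 ∤ 93, so 727 is unramified.
Euler's criterion: 93^363 mod 727 = 1. Thus (93|727) = 1.
Legendre symbol 1 ⇒ 727 is split.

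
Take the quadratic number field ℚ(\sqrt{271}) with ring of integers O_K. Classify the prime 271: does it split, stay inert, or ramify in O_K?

ramifies in O_K

271 mod 4 = 3, hence disc K = 4·271 = 1084 and O_K = ℤ[√271].
271 divides disc(K) = 1084, so 271 ramifies.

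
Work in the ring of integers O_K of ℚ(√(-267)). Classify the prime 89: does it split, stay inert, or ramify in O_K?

d = -267 ≡ 1 (mod 4), so O_K = ℤ[(1+√-267)/2] and disc(K) = d = -267.
disc(K) = -267 = 89·(-3), so p = 89 is ramified.

89 is ramified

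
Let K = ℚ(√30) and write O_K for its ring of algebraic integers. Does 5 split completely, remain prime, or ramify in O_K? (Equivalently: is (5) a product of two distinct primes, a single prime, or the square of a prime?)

d = 30 ≡ 2 (mod 4), so O_K = ℤ[√30] and disc(K) = 4d = 120.
disc(K) = 120 = 5·24, so p = 5 is ramified.

p ramifies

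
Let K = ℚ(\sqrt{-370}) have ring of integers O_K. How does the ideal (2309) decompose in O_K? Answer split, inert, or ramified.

Since -370 ≢ 1 mod 4, the ring of integers is ℤ[√-370] with discriminant 4·(-370) = -1480.
Since gcd(2309, -1480) = 1 the prime 2309 does not ramify.
Legendre symbol by Euler's criterion: (-370/2309) ≡ (-370)^1154 ≡ 1 (mod 2309), i.e. (-370/2309) = 1.
(-370/2309) = 1, so 2309 splits.

split — (2309) = 𝔭₁𝔭₂ with 𝔭₁ ≠ 𝔭₂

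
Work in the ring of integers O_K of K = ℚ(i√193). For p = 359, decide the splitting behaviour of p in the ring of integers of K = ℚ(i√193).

p is inert

d = -193 ≡ 3 (mod 4), so O_K = ℤ[√-193] and disc(K) = 4d = -772.
Since gcd(359, -772) = 1 the prime 359 does not ramify.
Euler's criterion: (-193)^179 mod 359 = 358. Thus (-193|359) = -1.
Legendre symbol -1 ⇒ 359 is inert.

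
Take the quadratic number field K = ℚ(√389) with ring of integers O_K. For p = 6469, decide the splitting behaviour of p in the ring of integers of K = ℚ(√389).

splits completely

d = 389 ≡ 1 (mod 4), so O_K = ℤ[(1+√389)/2] and disc(K) = d = 389.
Since gcd(6469, 389) = 1 the prime 6469 does not ramify.
Legendre symbol by Euler's criterion: (389/6469) ≡ 389^3234 ≡ 1 (mod 6469), i.e. (389/6469) = 1.
Legendre symbol 1 ⇒ 6469 is split.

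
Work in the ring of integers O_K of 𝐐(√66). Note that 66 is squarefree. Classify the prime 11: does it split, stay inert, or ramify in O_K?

11 is ramified

d = 66 ≡ 2 (mod 4), so O_K = ℤ[√66] and disc(K) = 4d = 264.
Ramification test: 11 | 264. The prime 11 ramifies in K.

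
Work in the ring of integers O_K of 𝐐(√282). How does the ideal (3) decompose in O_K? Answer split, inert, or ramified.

d = 282 ≡ 2 (mod 4), so O_K = ℤ[√282] and disc(K) = 4d = 1128.
3 divides disc(K) = 1128, so 3 ramifies.

p ramifies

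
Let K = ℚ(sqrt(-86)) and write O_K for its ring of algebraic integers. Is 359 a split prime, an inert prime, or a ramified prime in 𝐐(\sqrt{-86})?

359 splits in O_K

Since -86 ≢ 1 mod 4, the ring of integers is ℤ[√-86] with discriminant 4·(-86) = -344.
disc(K) = -344 is not divisible by 359; 359 is unramified.
Compute (-86/359) via Euler: 273^((359-1)/2) mod 359 = 1, so (-86/359) = 1.
Legendre symbol 1 ⇒ 359 is split.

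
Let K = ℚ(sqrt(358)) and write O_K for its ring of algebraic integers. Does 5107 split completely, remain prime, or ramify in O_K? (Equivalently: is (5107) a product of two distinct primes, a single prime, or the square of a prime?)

split

358 mod 4 = 2, hence disc K = 4·358 = 1432 and O_K = ℤ[√358].
5107 ∤ 1432, so 5107 is unramified.
(358/5107) = 358^2553 mod 5107 = 1, giving Legendre symbol 1.
(358/5107) = 1, so 5107 splits.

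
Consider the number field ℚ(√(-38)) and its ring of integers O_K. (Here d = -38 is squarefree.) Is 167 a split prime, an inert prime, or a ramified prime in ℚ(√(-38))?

d = -38 ≡ 2 (mod 4), so O_K = ℤ[√-38] and disc(K) = 4d = -152.
167 ∤ -152, so 167 is unramified.
Legendre symbol by Euler's criterion: (-38/167) ≡ (-38)^83 ≡ 166 (mod 167), i.e. (-38/167) = -1.
(-38/167) = -1, so 167 is inert.

remains prime (inert)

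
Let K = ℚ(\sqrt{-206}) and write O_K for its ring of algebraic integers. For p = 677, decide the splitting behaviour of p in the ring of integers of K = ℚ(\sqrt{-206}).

inert

-206 mod 4 = 2, hence disc K = 4·(-206) = -824 and O_K = ℤ[√-206].
Since gcd(677, -824) = 1 the prime 677 does not ramify.
Compute (-206/677) via Euler: 471^((677-1)/2) mod 677 = 676, so (-206/677) = -1.
Legendre symbol -1 ⇒ 677 is inert.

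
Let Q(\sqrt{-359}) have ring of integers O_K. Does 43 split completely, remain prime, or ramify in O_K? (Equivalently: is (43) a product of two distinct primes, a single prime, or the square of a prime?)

inert

Since -359 ≡ 1 mod 4, the ring of integers is ℤ[(1+√-359)/2] with discriminant -359.
Since gcd(43, -359) = 1 the prime 43 does not ramify.
Euler's criterion: (-359)^21 mod 43 = 42. Thus (-359|43) = -1.
d is a non-residue mod p, hence 43 remains inert in O_K.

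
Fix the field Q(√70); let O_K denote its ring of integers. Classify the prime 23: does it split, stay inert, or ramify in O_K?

70 mod 4 = 2, hence disc K = 4·70 = 280 and O_K = ℤ[√70].
23 ∤ 280, so 23 is unramified.
Euler's criterion: 70^11 mod 23 = 1. Thus (70|23) = 1.
(70/23) = 1, so 23 splits.

23 splits in O_K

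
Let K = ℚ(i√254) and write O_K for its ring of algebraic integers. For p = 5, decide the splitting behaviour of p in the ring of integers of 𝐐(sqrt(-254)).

-254 mod 4 = 2, hence disc K = 4·(-254) = -1016 and O_K = ℤ[√-254].
5 ∤ -1016, so 5 is unramified.
(-254/5) = 1^2 mod 5 = 1, giving Legendre symbol 1.
Legendre symbol 1 ⇒ 5 is split.

splits completely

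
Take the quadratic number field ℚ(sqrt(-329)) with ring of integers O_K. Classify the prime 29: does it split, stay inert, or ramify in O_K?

-329 mod 4 = 3, hence disc K = 4·(-329) = -1316 and O_K = ℤ[√-329].
disc(K) = -1316 is not divisible by 29; 29 is unramified.
Compute (-329/29) via Euler: 19^((29-1)/2) mod 29 = 28, so (-329/29) = -1.
Legendre symbol -1 ⇒ 29 is inert.

inert — (29) stays prime in O_K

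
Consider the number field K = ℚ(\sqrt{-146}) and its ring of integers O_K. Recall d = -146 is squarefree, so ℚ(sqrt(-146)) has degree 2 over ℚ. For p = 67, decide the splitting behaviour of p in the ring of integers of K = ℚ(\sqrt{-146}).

67 splits in O_K

d = -146 ≡ 2 (mod 4), so O_K = ℤ[√-146] and disc(K) = 4d = -584.
disc(K) = -584 is not divisible by 67; 67 is unramified.
Compute (-146/67) via Euler: 55^((67-1)/2) mod 67 = 1, so (-146/67) = 1.
d is a quadratic residue mod p, hence 67 splits in O_K.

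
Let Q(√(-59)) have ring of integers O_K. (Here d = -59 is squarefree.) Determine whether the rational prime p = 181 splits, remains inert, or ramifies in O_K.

split

-59 mod 4 = 1, hence disc K = -59 and O_K = ℤ[(1+√-59)/2].
disc(K) = -59 is not divisible by 181; 181 is unramified.
Legendre symbol by Euler's criterion: (-59/181) ≡ (-59)^90 ≡ 1 (mod 181), i.e. (-59/181) = 1.
Legendre symbol 1 ⇒ 181 is split.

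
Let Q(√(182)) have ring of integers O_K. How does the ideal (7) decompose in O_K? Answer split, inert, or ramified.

Since 182 ≢ 1 mod 4, the ring of integers is ℤ[√182] with discriminant 4·182 = 728.
disc(K) = 728 = 7·104, so p = 7 is ramified.

ramified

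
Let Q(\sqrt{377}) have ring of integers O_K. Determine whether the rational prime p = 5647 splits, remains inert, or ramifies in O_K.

p splits

d = 377 ≡ 1 (mod 4), so O_K = ℤ[(1+√377)/2] and disc(K) = d = 377.
Since gcd(5647, 377) = 1 the prime 5647 does not ramify.
Legendre symbol by Euler's criterion: (377/5647) ≡ 377^2823 ≡ 1 (mod 5647), i.e. (377/5647) = 1.
Legendre symbol 1 ⇒ 5647 is split.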